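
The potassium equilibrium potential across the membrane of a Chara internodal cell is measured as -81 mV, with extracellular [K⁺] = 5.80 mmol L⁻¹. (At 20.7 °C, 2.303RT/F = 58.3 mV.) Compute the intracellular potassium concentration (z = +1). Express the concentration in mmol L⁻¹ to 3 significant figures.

142 mmol L⁻¹

Nernst: E = (58.3/1) · log₁₀([out]/[in]), so log₁₀([out]/[in]) = -81.0 × 1 / 58.3 = -1.3894.
[out]/[in] = 10^(-1.3894) = 0.0408.
[in] = 5.80 / 0.0408 = 142.2 mmol L⁻¹.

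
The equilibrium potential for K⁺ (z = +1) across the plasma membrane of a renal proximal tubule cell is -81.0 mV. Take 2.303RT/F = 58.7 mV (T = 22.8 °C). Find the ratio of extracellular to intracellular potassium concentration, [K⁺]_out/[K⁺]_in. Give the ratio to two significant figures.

log₁₀([out]/[in]) = E·z/(58.7) = -81.0 × 1 / 58.7 = -1.3799
[out]/[in] = 10^(-1.3799) = 0.0417

0.042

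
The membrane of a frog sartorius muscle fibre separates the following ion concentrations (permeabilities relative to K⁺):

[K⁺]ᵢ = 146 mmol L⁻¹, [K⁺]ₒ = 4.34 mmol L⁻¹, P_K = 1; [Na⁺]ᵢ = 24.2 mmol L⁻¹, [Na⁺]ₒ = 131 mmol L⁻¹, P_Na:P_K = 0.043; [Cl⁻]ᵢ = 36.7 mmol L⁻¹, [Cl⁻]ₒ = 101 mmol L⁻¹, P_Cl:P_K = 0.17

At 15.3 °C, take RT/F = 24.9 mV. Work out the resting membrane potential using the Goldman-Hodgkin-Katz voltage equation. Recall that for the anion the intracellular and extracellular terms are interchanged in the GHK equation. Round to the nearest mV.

Vm = 24.9 · ln[(Σ P·[cation]ₒ + Σ P·[anion]ᵢ) / (Σ P·[cation]ᵢ + Σ P·[anion]ₒ)]
Numerator = 1×4.34 + 0.043×131 + 0.17×36.7 = 16.21
Denominator = 1×146 + 0.043×24.2 + 0.17×101 = 164.2
Vm = 24.9 · ln(0.098727) = 24.9 × (-2.3154) = -57.65 mV

-58 mV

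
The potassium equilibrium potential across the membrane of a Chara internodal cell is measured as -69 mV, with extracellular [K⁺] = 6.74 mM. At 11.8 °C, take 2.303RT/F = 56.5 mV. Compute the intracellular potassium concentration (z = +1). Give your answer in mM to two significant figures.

Nernst: E = (56.5/1) · log₁₀([out]/[in]), so log₁₀([out]/[in]) = -69.0 × 1 / 56.5 = -1.2212.
[out]/[in] = 10^(-1.2212) = 0.06008.
[in] = 6.74 / 0.06008 = 112.2 mM.

110 mM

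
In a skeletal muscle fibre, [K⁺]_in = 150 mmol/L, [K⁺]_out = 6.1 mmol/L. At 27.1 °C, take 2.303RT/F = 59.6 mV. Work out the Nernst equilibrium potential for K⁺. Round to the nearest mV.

-83 mV

E = (59.6/z) · log₁₀([K⁺]_out/[K⁺]_in) with z = +1.
= (59.6/1) · log₁₀(6.1/150) = 59.60 · log₁₀(0.04067)
= 59.60 · (-1.3908) = -82.89 mV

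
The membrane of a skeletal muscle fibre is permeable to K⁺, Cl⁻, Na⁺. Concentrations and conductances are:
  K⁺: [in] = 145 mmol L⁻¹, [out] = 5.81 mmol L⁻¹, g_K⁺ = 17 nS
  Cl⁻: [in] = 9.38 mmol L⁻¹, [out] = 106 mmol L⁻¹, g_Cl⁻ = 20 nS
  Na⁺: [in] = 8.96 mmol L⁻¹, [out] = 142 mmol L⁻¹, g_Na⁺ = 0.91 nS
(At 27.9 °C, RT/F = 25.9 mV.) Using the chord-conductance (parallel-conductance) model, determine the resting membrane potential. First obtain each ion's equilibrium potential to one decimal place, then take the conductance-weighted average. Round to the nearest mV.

E_K⁺ = (25.9/1)·ln(5.81/145) = -83.3 mV
E_Cl⁻ = (25.9/-1)·ln(106/9.38) = -62.8 mV
E_Na⁺ = (25.9/1)·ln(142/8.96) = 71.6 mV
Vm = (Σ gᵢEᵢ)/(Σ gᵢ) = (17·-83.3 + 20·-62.8 + 0.91·71.6) / (17 + 20 + 0.91)
= -2606.94 / 37.91 = -68.77 mV

-69 mV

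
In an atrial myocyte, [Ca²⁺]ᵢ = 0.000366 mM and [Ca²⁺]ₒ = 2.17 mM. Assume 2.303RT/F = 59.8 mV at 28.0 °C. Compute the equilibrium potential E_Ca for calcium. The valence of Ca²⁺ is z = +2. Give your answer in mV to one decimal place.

E = (59.8/z) · log₁₀([Ca²⁺]_out/[Ca²⁺]_in) with z = +2.
= (59.8/2) · log₁₀(2.17/0.000366) = 29.90 · log₁₀(5929)
= 29.90 · (3.7730) = 112.81 mV

112.8 mV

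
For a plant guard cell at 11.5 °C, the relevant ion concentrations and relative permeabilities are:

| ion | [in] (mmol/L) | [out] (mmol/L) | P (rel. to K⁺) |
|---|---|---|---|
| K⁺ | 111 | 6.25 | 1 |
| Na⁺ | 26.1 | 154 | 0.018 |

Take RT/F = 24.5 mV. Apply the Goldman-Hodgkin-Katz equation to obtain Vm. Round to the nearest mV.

-62 mV

Vm = 24.5 · ln[(Σ P·[cation]ₒ + Σ P·[anion]ᵢ) / (Σ P·[cation]ᵢ + Σ P·[anion]ₒ)]
Numerator = 1×6.25 + 0.018×154 = 9.022
Denominator = 1×111 + 0.018×26.1 = 111.5
Vm = 24.5 · ln(0.080937) = 24.5 × (-2.5141) = -61.60 mV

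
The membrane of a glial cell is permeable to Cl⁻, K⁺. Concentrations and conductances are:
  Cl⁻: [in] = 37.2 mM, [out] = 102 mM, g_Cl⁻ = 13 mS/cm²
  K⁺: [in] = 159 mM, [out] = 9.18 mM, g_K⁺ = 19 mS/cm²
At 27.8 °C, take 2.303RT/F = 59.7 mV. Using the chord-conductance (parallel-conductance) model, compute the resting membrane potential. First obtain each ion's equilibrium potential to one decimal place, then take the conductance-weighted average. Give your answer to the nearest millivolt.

-55 mV

E_Cl⁻ = (59.7/-1)·log₁₀(102/37.2) = -26.2 mV
E_K⁺ = (59.7/1)·log₁₀(9.18/159) = -73.9 mV
Vm = (Σ gᵢEᵢ)/(Σ gᵢ) = (13·-26.2 + 19·-73.9) / (13 + 19)
= -1744.70 / 32 = -54.52 mV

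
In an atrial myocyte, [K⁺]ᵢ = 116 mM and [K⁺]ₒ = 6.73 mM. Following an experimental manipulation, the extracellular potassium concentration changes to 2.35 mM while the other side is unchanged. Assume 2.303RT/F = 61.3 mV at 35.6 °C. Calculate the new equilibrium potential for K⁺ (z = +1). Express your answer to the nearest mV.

After the shift: [K⁺]_out = 2.35, [K⁺]_in = 116 mM.
E_new = (61.3/1)·log₁₀(2.35/116) = 61.30 · (-1.6934) = -103.80 mV

-104 mV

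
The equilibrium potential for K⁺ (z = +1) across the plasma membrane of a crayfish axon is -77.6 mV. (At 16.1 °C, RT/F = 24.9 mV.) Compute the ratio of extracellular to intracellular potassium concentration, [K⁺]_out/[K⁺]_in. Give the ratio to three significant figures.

0.0443

ln([out]/[in]) = E·z/(24.9) = -77.6 × 1 / 24.9 = -3.1165
[out]/[in] = e^(-3.1165) = 0.04431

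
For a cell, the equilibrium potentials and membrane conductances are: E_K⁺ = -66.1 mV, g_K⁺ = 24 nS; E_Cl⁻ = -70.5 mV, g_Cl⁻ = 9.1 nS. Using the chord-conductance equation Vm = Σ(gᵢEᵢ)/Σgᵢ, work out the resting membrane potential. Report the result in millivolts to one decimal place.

-67.3 mV

Σ gᵢEᵢ = 24·(-66.1) + 9.1·(-70.5) = -2227.95
Σ gᵢ = 24 + 9.1 = 33.1
Vm = -2227.95 / 33.1 = -67.31 mV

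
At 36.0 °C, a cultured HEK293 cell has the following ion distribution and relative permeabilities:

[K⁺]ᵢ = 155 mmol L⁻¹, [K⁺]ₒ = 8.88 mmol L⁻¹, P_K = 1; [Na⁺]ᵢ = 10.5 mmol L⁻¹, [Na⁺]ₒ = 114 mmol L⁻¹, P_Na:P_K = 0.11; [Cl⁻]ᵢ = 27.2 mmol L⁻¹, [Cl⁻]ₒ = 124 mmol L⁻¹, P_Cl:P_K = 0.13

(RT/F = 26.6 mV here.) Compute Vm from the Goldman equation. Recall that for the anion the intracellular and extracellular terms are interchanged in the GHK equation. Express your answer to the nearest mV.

-51 mV

Vm = 26.6 · ln[(Σ P·[cation]ₒ + Σ P·[anion]ᵢ) / (Σ P·[cation]ᵢ + Σ P·[anion]ₒ)]
Numerator = 1×8.88 + 0.11×114 + 0.13×27.2 = 24.96
Denominator = 1×155 + 0.11×10.5 + 0.13×124 = 172.3
Vm = 26.6 · ln(0.14486) = 26.6 × (-1.9320) = -51.39 mV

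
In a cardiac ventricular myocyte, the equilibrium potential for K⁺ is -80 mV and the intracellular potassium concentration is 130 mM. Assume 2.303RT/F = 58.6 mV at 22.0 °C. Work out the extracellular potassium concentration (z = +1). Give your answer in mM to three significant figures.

Nernst: E = (58.6/1) · log₁₀([out]/[in]), so log₁₀([out]/[in]) = -80.0 × 1 / 58.6 = -1.3652.
[out]/[in] = 10^(-1.3652) = 0.04313.
[out] = 0.04313 × 130 = 5.607 mM.

5.61 mM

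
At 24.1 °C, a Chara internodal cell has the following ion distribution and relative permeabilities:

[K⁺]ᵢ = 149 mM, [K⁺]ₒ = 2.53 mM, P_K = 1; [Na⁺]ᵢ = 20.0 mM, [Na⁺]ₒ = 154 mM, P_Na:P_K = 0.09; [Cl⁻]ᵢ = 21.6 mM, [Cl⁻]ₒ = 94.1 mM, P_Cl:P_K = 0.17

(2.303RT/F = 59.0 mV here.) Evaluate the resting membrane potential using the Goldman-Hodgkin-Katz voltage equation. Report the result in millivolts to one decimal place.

Vm = 59.0 · log₁₀[(Σ P·[cation]ₒ + Σ P·[anion]ᵢ) / (Σ P·[cation]ᵢ + Σ P·[anion]ₒ)]
Numerator = 1×2.53 + 0.09×154 + 0.17×21.6 = 20.06
Denominator = 1×149 + 0.09×20.0 + 0.17×94.1 = 166.8
Vm = 59.0 · log₁₀(0.12028) = 59.0 × (-0.9198) = -54.27 mV

-54.3 mV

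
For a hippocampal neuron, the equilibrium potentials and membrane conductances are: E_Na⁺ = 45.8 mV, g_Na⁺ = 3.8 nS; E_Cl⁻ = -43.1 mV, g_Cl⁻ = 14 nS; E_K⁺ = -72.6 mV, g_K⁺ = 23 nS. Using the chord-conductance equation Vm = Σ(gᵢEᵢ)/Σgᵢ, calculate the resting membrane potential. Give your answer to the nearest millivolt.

Σ gᵢEᵢ = 3.8·(45.8) + 14·(-43.1) + 23·(-72.6) = -2099.16
Σ gᵢ = 3.8 + 14 + 23 = 40.8
Vm = -2099.16 / 40.8 = -51.45 mV

-51 mV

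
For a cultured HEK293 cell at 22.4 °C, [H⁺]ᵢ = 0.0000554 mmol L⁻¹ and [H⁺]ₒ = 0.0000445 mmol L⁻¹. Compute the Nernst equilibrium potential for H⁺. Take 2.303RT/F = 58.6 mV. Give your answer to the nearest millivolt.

-6 mV

E = (58.6/z) · log₁₀([H⁺]_out/[H⁺]_in) with z = +1.
= (58.6/1) · log₁₀(0.0000445/0.0000554) = 58.60 · log₁₀(0.8032)
= 58.60 · (-0.0951) = -5.58 mV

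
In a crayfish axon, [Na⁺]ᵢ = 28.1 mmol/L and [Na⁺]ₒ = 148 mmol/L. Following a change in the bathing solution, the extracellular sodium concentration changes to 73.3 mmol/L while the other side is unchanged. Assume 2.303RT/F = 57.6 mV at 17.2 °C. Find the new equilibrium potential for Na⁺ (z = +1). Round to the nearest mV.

After the shift: [Na⁺]_out = 73.3, [Na⁺]_in = 28.1 mmol/L.
E_new = (57.6/1)·log₁₀(73.3/28.1) = 57.60 · (0.4164) = 23.98 mV

24 mV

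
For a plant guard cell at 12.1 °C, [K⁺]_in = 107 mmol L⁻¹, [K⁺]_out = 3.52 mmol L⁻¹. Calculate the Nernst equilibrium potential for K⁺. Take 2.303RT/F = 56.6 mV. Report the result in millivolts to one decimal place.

E = (56.6/z) · log₁₀([K⁺]_out/[K⁺]_in) with z = +1.
= (56.6/1) · log₁₀(3.52/107) = 56.60 · log₁₀(0.0329)
= 56.60 · (-1.4828) = -83.93 mV

-83.9 mV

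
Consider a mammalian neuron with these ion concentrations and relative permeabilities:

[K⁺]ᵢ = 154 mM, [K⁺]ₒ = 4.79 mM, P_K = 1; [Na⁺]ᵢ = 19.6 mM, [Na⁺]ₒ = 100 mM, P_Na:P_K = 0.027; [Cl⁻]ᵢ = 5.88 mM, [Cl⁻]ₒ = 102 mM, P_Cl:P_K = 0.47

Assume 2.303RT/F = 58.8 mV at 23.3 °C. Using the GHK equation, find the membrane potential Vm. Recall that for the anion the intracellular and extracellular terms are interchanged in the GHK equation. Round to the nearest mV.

-76 mV

Vm = 58.8 · log₁₀[(Σ P·[cation]ₒ + Σ P·[anion]ᵢ) / (Σ P·[cation]ᵢ + Σ P·[anion]ₒ)]
Numerator = 1×4.79 + 0.027×100 + 0.47×5.88 = 10.25
Denominator = 1×154 + 0.027×19.6 + 0.47×102 = 202.5
Vm = 58.8 · log₁₀(0.050643) = 58.8 × (-1.2955) = -76.17 mV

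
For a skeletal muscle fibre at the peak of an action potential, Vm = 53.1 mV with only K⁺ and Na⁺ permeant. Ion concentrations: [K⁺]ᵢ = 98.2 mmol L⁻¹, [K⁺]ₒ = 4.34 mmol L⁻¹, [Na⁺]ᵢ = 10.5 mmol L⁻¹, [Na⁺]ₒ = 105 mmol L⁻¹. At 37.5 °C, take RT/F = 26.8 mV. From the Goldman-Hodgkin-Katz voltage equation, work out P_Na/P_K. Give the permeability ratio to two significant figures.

25

Let α = P_Na/P_K. GHK: Vm = 26.8·ln[(Kₒ + α·Naₒ)/(Kᵢ + α·Naᵢ)].
e^(Vm/26.8) = e^(53.1/26.8) = 7.2525
So 7.2525·(Kᵢ + α·Naᵢ) = Kₒ + α·Naₒ → α = (7.2525·98.2 − 4.34) / (105.0 − 7.2525·10.5)
α = (712.2 − 4.34) / (105.0 − 76.15) = 707.9/28.85 = 24.54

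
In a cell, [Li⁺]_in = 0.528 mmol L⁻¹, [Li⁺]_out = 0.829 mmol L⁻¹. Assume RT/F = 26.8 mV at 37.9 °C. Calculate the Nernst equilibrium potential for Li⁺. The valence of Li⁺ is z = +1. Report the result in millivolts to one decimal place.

E = (26.8/z) · ln([Li⁺]_out/[Li⁺]_in) with z = +1.
= (26.8/1) · ln(0.829/0.528) = 26.80 · ln(1.57)
= 26.80 · (0.4511) = 12.09 mV

12.1 mV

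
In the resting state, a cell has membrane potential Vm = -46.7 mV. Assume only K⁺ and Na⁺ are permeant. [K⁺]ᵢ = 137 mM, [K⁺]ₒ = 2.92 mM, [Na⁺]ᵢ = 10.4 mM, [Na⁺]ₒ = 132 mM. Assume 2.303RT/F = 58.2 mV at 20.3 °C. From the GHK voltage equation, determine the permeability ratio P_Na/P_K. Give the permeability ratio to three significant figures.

0.143

Let α = P_Na/P_K. GHK: Vm = 58.2·log₁₀[(Kₒ + α·Naₒ)/(Kᵢ + α·Naᵢ)].
10^(Vm/58.2) = 10^(-46.7/58.2) = 0.15761
So 0.15761·(Kᵢ + α·Naᵢ) = Kₒ + α·Naₒ → α = (0.15761·137.0 − 2.92) / (132.0 − 0.15761·10.4)
α = (21.59 − 2.92) / (132.0 − 1.639) = 18.67/130.4 = 0.1432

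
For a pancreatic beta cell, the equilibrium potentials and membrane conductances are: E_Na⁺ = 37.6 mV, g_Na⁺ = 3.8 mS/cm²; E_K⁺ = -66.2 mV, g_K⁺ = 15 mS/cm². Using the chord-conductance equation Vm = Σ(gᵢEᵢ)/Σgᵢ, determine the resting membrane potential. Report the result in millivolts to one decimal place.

Σ gᵢEᵢ = 3.8·(37.6) + 15·(-66.2) = -850.12
Σ gᵢ = 3.8 + 15 = 18.8
Vm = -850.12 / 18.8 = -45.22 mV

-45.2 mV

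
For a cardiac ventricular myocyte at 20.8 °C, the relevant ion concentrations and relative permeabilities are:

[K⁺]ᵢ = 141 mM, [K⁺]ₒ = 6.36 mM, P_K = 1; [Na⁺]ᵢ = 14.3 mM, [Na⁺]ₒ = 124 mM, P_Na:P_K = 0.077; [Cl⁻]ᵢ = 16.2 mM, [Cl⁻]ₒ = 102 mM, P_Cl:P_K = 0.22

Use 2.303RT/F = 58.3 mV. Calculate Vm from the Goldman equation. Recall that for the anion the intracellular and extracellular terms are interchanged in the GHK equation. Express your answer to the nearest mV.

-54 mV

Vm = 58.3 · log₁₀[(Σ P·[cation]ₒ + Σ P·[anion]ᵢ) / (Σ P·[cation]ᵢ + Σ P·[anion]ₒ)]
Numerator = 1×6.36 + 0.077×124 + 0.22×16.2 = 19.47
Denominator = 1×141 + 0.077×14.3 + 0.22×102 = 164.5
Vm = 58.3 · log₁₀(0.11834) = 58.3 × (-0.9269) = -54.04 mV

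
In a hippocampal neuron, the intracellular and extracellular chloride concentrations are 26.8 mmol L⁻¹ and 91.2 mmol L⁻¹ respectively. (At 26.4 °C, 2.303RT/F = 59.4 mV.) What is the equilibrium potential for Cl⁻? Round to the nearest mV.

E = (59.4/z) · log₁₀([Cl⁻]_out/[Cl⁻]_in) with z = -1.
For an anion, dividing by z = -1 reverses the sign.
= (59.4/-1) · log₁₀(91.2/26.8) = -59.40 · log₁₀(3.403)
= -59.40 · (0.5319) = -31.59 mV

-32 mV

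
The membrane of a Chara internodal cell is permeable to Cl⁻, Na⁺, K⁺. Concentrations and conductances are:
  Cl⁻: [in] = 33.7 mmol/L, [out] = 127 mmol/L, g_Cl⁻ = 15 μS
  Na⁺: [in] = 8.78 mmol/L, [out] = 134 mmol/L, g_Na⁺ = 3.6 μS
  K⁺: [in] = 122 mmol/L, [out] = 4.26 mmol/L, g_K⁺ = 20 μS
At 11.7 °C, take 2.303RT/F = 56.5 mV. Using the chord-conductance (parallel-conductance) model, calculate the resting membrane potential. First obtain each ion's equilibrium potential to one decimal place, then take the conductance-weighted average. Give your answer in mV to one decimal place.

-49.1 mV

E_Cl⁻ = (56.5/-1)·log₁₀(127/33.7) = -32.6 mV
E_Na⁺ = (56.5/1)·log₁₀(134/8.78) = 66.9 mV
E_K⁺ = (56.5/1)·log₁₀(4.26/122) = -82.3 mV
Vm = (Σ gᵢEᵢ)/(Σ gᵢ) = (15·-32.6 + 3.6·66.9 + 20·-82.3) / (15 + 3.6 + 20)
= -1894.16 / 38.6 = -49.07 mV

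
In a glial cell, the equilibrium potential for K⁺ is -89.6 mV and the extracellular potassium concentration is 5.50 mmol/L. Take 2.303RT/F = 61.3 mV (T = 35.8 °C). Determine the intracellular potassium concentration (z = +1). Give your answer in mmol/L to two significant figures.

160 mmol/L

Nernst: E = (61.3/1) · log₁₀([out]/[in]), so log₁₀([out]/[in]) = -89.6 × 1 / 61.3 = -1.4617.
[out]/[in] = 10^(-1.4617) = 0.03454.
[in] = 5.50 / 0.03454 = 159.2 mmol/L.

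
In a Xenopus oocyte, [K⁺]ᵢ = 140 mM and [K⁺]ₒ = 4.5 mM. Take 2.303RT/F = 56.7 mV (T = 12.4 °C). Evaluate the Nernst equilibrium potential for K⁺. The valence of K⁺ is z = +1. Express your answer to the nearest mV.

E = (56.7/z) · log₁₀([K⁺]_out/[K⁺]_in) with z = +1.
= (56.7/1) · log₁₀(4.5/140) = 56.70 · log₁₀(0.03214)
= 56.70 · (-1.4929) = -84.65 mV

-85 mV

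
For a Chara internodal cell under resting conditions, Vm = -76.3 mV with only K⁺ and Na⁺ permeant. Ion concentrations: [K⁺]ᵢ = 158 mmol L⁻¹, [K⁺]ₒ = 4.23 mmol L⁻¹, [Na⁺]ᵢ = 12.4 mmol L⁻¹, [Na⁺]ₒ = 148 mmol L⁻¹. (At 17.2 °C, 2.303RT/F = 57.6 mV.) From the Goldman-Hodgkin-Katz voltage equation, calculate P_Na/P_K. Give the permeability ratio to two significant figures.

0.022

Let α = P_Na/P_K. GHK: Vm = 57.6·log₁₀[(Kₒ + α·Naₒ)/(Kᵢ + α·Naᵢ)].
10^(Vm/57.6) = 10^(-76.3/57.6) = 0.047353
So 0.047353·(Kᵢ + α·Naᵢ) = Kₒ + α·Naₒ → α = (0.047353·158.0 − 4.23) / (148.0 − 0.047353·12.4)
α = (7.482 − 4.23) / (148.0 − 0.5872) = 3.252/147.4 = 0.02206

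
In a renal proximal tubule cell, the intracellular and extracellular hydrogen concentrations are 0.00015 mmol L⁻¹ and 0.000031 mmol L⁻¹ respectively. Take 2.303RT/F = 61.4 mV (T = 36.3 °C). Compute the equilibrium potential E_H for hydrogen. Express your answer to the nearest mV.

-42 mV

E = (61.4/z) · log₁₀([H⁺]_out/[H⁺]_in) with z = +1.
= (61.4/1) · log₁₀(0.000031/0.00015) = 61.40 · log₁₀(0.2067)
= 61.40 · (-0.6847) = -42.04 mV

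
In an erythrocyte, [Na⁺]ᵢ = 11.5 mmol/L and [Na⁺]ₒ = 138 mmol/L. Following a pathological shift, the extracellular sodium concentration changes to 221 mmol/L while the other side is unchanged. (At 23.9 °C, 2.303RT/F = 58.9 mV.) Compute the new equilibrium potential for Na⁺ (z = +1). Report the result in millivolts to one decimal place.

After the shift: [Na⁺]_out = 221, [Na⁺]_in = 11.5 mmol/L.
E_new = (58.9/1)·log₁₀(221/11.5) = 58.90 · (1.2837) = 75.61 mV

75.6 mV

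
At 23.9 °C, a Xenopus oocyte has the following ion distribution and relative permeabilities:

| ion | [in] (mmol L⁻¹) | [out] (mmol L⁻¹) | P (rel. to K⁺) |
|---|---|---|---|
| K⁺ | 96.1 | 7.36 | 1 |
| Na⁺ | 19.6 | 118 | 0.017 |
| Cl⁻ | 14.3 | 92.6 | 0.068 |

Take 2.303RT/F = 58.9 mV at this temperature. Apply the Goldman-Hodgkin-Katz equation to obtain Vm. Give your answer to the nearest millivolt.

Vm = 58.9 · log₁₀[(Σ P·[cation]ₒ + Σ P·[anion]ᵢ) / (Σ P·[cation]ᵢ + Σ P·[anion]ₒ)]
Numerator = 1×7.36 + 0.017×118 + 0.068×14.3 = 10.34
Denominator = 1×96.1 + 0.017×19.6 + 0.068×92.6 = 102.7
Vm = 58.9 · log₁₀(0.10064) = 58.9 × (-0.9972) = -58.74 mV

-59 mV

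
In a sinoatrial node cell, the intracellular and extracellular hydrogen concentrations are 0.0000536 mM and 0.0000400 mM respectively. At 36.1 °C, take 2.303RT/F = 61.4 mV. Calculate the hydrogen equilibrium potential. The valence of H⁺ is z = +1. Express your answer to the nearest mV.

-8 mV

E = (61.4/z) · log₁₀([H⁺]_out/[H⁺]_in) with z = +1.
= (61.4/1) · log₁₀(0.0000400/0.0000536) = 61.40 · log₁₀(0.7463)
= 61.40 · (-0.1271) = -7.80 mV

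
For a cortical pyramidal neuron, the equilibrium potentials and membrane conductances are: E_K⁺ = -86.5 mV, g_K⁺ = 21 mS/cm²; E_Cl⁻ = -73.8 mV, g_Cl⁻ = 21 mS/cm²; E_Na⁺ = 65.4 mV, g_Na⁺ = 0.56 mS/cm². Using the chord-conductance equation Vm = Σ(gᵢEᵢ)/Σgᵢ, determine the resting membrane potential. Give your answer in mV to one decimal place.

-78.2 mV

Σ gᵢEᵢ = 21·(-86.5) + 21·(-73.8) + 0.56·(65.4) = -3329.68
Σ gᵢ = 21 + 21 + 0.56 = 42.56
Vm = -3329.68 / 42.56 = -78.23 mV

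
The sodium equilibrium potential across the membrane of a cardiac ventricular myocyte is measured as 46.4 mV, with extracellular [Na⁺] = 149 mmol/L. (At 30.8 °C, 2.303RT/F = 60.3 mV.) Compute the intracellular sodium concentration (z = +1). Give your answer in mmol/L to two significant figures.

25 mmol/L

Nernst: E = (60.3/1) · log₁₀([out]/[in]), so log₁₀([out]/[in]) = 46.4 × 1 / 60.3 = 0.7695.
[out]/[in] = 10^(0.7695) = 5.881.
[in] = 149 / 5.881 = 25.33 mmol/L.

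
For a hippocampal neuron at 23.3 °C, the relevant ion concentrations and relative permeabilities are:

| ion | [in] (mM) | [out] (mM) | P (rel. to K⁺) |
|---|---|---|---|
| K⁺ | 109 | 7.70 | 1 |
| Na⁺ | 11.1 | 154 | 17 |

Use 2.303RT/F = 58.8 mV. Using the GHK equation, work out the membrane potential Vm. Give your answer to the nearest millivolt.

56 mV

Vm = 58.8 · log₁₀[(Σ P·[cation]ₒ + Σ P·[anion]ᵢ) / (Σ P·[cation]ᵢ + Σ P·[anion]ₒ)]
Numerator = 1×7.70 + 17×154 = 2626
Denominator = 1×109 + 17×11.1 = 297.7
Vm = 58.8 · log₁₀(8.82) = 58.8 × (0.9455) = 55.59 mV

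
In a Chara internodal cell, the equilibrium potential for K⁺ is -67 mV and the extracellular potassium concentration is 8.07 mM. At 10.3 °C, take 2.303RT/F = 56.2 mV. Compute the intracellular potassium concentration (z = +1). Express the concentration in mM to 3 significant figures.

Nernst: E = (56.2/1) · log₁₀([out]/[in]), so log₁₀([out]/[in]) = -67.0 × 1 / 56.2 = -1.1922.
[out]/[in] = 10^(-1.1922) = 0.06424.
[in] = 8.07 / 0.06424 = 125.6 mM.

126 mM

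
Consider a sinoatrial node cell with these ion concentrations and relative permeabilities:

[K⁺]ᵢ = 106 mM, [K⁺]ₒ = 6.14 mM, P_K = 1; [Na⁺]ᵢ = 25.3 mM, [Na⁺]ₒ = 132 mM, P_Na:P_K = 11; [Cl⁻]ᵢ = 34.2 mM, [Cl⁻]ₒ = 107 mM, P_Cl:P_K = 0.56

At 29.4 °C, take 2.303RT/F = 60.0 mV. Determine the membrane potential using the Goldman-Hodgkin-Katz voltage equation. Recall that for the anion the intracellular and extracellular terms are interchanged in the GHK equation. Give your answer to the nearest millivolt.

Vm = 60.0 · log₁₀[(Σ P·[cation]ₒ + Σ P·[anion]ᵢ) / (Σ P·[cation]ᵢ + Σ P·[anion]ₒ)]
Numerator = 1×6.14 + 11×132 + 0.56×34.2 = 1477
Denominator = 1×106 + 11×25.3 + 0.56×107 = 444.2
Vm = 60.0 · log₁₀(3.3256) = 60.0 × (0.5219) = 31.31 mV

31 mV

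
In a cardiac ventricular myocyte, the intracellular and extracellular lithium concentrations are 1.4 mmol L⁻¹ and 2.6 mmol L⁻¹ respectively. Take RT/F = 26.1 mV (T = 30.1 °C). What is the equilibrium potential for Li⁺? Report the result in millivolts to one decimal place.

E = (26.1/z) · ln([Li⁺]_out/[Li⁺]_in) with z = +1.
= (26.1/1) · ln(2.6/1.4) = 26.10 · ln(1.857)
= 26.10 · (0.6190) = 16.16 mV

16.2 mV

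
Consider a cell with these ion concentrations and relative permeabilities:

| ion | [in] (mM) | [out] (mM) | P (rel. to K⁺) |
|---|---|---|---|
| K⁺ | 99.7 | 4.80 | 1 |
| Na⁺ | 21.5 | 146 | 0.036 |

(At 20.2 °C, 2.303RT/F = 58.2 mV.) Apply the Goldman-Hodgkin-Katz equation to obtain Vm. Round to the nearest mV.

-58 mV

Vm = 58.2 · log₁₀[(Σ P·[cation]ₒ + Σ P·[anion]ᵢ) / (Σ P·[cation]ᵢ + Σ P·[anion]ₒ)]
Numerator = 1×4.80 + 0.036×146 = 10.06
Denominator = 1×99.7 + 0.036×21.5 = 100.5
Vm = 58.2 · log₁₀(0.10009) = 58.2 × (-0.9996) = -58.18 mV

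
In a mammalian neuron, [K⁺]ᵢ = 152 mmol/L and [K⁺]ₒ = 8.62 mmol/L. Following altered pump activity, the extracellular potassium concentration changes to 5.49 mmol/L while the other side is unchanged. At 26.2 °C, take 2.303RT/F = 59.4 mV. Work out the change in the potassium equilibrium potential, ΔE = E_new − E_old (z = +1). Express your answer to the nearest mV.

-12 mV

E_old = (59.4/1)·log₁₀(8.62/152) = -74.03 mV
E_new = (59.4/1)·log₁₀(5.49/152) = -85.67 mV
ΔE = -85.67 − (-74.03) = -11.64 mV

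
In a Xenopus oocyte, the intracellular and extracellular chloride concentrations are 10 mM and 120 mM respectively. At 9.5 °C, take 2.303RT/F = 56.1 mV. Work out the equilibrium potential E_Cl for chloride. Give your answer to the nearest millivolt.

-61 mV

E = (56.1/z) · log₁₀([Cl⁻]_out/[Cl⁻]_in) with z = -1.
For an anion, dividing by z = -1 reverses the sign.
= (56.1/-1) · log₁₀(120/10) = -56.10 · log₁₀(12)
= -56.10 · (1.0792) = -60.54 mV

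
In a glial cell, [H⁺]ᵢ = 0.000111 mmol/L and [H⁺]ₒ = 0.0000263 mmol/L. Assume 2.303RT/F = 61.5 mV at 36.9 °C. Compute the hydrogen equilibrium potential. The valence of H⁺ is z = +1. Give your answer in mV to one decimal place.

E = (61.5/z) · log₁₀([H⁺]_out/[H⁺]_in) with z = +1.
= (61.5/1) · log₁₀(0.0000263/0.000111) = 61.50 · log₁₀(0.2369)
= 61.50 · (-0.6254) = -38.46 mV

-38.5 mV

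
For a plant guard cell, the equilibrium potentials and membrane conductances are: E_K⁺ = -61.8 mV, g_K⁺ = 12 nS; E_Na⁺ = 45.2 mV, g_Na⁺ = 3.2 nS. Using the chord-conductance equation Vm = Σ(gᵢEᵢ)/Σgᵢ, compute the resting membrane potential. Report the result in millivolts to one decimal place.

-39.3 mV

Σ gᵢEᵢ = 12·(-61.8) + 3.2·(45.2) = -596.96
Σ gᵢ = 12 + 3.2 = 15.2
Vm = -596.96 / 15.2 = -39.27 mV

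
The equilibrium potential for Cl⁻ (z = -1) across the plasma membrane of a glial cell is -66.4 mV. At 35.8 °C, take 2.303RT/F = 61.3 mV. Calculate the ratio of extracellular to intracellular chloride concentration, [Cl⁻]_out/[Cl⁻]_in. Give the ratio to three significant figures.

12.1

log₁₀([out]/[in]) = E·z/(61.3) = -66.4 × -1 / 61.3 = 1.0832
[out]/[in] = 10^(1.0832) = 12.11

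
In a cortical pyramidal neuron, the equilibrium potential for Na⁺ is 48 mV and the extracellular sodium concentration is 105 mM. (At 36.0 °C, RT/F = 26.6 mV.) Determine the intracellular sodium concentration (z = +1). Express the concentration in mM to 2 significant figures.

17 mM

Nernst: E = (26.6/1) · ln([out]/[in]), so ln([out]/[in]) = 48.0 × 1 / 26.6 = 1.8045.
[out]/[in] = e^(1.8045) = 6.077.
[in] = 105 / 6.077 = 17.28 mM.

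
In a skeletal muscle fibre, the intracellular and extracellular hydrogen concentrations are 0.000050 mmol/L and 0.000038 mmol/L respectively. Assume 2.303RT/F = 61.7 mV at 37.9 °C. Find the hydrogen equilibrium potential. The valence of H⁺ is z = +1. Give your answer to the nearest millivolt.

E = (61.7/z) · log₁₀([H⁺]_out/[H⁺]_in) with z = +1.
= (61.7/1) · log₁₀(0.000038/0.000050) = 61.70 · log₁₀(0.76)
= 61.70 · (-0.1192) = -7.35 mV

-7 mV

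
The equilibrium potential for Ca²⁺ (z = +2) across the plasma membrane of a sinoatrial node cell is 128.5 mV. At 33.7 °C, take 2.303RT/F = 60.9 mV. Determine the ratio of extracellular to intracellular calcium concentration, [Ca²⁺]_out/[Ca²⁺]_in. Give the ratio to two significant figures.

log₁₀([out]/[in]) = E·z/(60.9) = 128.5 × 2 / 60.9 = 4.2200
[out]/[in] = 10^(4.2200) = 1.66e+04

17000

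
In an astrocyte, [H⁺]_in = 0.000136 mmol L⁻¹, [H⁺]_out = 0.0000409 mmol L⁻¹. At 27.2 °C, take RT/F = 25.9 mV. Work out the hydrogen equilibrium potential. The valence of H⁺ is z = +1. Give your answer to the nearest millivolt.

-31 mV

E = (25.9/z) · ln([H⁺]_out/[H⁺]_in) with z = +1.
= (25.9/1) · ln(0.0000409/0.000136) = 25.90 · ln(0.3007)
= 25.90 · (-1.2015) = -31.12 mV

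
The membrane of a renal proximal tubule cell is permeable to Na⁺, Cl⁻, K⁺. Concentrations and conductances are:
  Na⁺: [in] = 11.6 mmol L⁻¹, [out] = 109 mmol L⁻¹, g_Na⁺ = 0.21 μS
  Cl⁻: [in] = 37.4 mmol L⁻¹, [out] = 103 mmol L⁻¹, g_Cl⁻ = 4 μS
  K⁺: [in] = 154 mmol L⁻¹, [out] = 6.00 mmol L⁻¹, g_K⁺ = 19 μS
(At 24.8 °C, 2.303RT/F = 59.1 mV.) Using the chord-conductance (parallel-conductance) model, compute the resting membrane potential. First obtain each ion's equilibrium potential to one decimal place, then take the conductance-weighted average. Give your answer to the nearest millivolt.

E_Na⁺ = (59.1/1)·log₁₀(109/11.6) = 57.5 mV
E_Cl⁻ = (59.1/-1)·log₁₀(103/37.4) = -26.0 mV
E_K⁺ = (59.1/1)·log₁₀(6.00/154) = -83.3 mV
Vm = (Σ gᵢEᵢ)/(Σ gᵢ) = (0.21·57.5 + 4·-26.0 + 19·-83.3) / (0.21 + 4 + 19)
= -1674.62 / 23.21 = -72.15 mV

-72 mV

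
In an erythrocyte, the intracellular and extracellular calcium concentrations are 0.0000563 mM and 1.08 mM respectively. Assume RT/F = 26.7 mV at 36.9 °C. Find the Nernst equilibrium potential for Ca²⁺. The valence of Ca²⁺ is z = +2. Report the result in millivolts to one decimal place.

E = (26.7/z) · ln([Ca²⁺]_out/[Ca²⁺]_in) with z = +2.
= (26.7/2) · ln(1.08/0.0000563) = 13.35 · ln(1.918e+04)
= 13.35 · (9.8618) = 131.65 mV

131.7 mV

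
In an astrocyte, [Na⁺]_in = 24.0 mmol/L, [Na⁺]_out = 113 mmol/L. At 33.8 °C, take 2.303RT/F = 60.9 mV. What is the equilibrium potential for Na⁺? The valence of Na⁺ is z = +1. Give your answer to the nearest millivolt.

41 mV

E = (60.9/z) · log₁₀([Na⁺]_out/[Na⁺]_in) with z = +1.
= (60.9/1) · log₁₀(113/24.0) = 60.90 · log₁₀(4.708)
= 60.90 · (0.6729) = 40.98 mV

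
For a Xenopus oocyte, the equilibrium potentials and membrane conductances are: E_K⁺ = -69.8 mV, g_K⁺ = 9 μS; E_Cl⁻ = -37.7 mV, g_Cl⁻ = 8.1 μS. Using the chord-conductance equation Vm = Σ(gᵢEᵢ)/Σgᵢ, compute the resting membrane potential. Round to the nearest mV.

-55 mV

Σ gᵢEᵢ = 9·(-69.8) + 8.1·(-37.7) = -933.57
Σ gᵢ = 9 + 8.1 = 17.1
Vm = -933.57 / 17.1 = -54.59 mV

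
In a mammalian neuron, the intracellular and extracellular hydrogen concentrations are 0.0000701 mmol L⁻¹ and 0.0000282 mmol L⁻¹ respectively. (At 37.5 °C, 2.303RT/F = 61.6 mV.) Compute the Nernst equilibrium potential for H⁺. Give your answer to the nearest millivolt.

-24 mV

E = (61.6/z) · log₁₀([H⁺]_out/[H⁺]_in) with z = +1.
= (61.6/1) · log₁₀(0.0000282/0.0000701) = 61.60 · log₁₀(0.4023)
= 61.60 · (-0.3955) = -24.36 mV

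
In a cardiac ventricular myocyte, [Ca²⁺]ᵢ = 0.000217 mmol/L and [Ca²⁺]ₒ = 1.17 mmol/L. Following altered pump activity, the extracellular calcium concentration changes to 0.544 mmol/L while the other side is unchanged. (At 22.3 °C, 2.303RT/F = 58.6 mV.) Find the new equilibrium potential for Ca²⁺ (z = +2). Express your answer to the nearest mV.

100 mV

After the shift: [Ca²⁺]_out = 0.544, [Ca²⁺]_in = 0.000217 mmol/L.
E_new = (58.6/2)·log₁₀(0.544/0.000217) = 29.30 · (3.3991) = 99.59 mV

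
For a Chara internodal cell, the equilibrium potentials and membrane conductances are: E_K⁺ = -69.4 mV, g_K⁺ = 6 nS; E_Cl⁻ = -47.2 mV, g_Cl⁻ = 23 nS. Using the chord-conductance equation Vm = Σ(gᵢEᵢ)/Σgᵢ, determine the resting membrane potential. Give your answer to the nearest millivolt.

-52 mV

Σ gᵢEᵢ = 6·(-69.4) + 23·(-47.2) = -1502.00
Σ gᵢ = 6 + 23 = 29
Vm = -1502.00 / 29 = -51.79 mV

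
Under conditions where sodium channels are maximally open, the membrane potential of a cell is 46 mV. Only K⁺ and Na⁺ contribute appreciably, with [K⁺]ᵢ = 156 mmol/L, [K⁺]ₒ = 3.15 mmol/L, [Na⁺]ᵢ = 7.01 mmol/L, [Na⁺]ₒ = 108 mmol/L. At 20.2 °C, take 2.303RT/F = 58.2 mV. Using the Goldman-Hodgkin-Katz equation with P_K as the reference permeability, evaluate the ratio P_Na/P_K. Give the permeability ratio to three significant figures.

14.8

Let α = P_Na/P_K. GHK: Vm = 58.2·log₁₀[(Kₒ + α·Naₒ)/(Kᵢ + α·Naᵢ)].
10^(Vm/58.2) = 10^(46.0/58.2) = 6.1713
So 6.1713·(Kᵢ + α·Naᵢ) = Kₒ + α·Naₒ → α = (6.1713·156.0 − 3.15) / (108.0 − 6.1713·7.01)
α = (962.7 − 3.15) / (108.0 − 43.26) = 959.6/64.74 = 14.82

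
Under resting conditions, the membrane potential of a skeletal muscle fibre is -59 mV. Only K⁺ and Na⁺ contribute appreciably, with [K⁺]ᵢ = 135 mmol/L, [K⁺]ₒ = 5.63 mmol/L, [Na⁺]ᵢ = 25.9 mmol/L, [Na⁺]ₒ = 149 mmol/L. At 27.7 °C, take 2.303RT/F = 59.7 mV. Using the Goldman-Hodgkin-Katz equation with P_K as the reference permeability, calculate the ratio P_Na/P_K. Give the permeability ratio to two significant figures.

Let α = P_Na/P_K. GHK: Vm = 59.7·log₁₀[(Kₒ + α·Naₒ)/(Kᵢ + α·Naᵢ)].
10^(Vm/59.7) = 10^(-59.0/59.7) = 0.10274
So 0.10274·(Kᵢ + α·Naᵢ) = Kₒ + α·Naₒ → α = (0.10274·135.0 − 5.63) / (149.0 − 0.10274·25.9)
α = (13.87 − 5.63) / (149.0 − 2.661) = 8.239/146.3 = 0.0563

0.056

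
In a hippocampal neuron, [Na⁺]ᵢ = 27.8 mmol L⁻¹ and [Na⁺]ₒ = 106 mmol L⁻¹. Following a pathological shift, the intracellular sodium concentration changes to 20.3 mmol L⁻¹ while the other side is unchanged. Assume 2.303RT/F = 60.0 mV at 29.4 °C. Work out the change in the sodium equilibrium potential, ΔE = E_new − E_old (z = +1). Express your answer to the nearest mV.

8 mV

E_old = (60.0/1)·log₁₀(106/27.8) = 34.88 mV
E_new = (60.0/1)·log₁₀(106/20.3) = 43.07 mV
ΔE = 43.07 − (34.88) = 8.19 mV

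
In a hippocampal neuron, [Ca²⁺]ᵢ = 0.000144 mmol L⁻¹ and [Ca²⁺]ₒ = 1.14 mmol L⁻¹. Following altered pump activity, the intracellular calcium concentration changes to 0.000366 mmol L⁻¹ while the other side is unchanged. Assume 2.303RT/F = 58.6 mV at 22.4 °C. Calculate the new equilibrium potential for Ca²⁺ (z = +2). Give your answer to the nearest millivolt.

After the shift: [Ca²⁺]_out = 1.14, [Ca²⁺]_in = 0.000366 mmol L⁻¹.
E_new = (58.6/2)·log₁₀(1.14/0.000366) = 29.30 · (3.4934) = 102.36 mV

102 mV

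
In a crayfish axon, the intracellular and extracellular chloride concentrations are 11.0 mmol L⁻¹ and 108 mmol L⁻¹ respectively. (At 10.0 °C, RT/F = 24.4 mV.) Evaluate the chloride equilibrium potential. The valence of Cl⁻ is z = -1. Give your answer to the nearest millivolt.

E = (24.4/z) · ln([Cl⁻]_out/[Cl⁻]_in) with z = -1.
For an anion, dividing by z = -1 reverses the sign.
= (24.4/-1) · ln(108/11.0) = -24.40 · ln(9.818)
= -24.40 · (2.2842) = -55.74 mV

-56 mV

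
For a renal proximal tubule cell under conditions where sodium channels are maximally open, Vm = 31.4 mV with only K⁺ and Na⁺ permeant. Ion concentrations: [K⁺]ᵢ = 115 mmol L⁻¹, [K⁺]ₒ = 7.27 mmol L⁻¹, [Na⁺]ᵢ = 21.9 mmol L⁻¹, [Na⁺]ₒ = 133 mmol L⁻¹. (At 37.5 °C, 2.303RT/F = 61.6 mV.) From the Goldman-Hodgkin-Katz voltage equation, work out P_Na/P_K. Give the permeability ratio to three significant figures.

5.86

Let α = P_Na/P_K. GHK: Vm = 61.6·log₁₀[(Kₒ + α·Naₒ)/(Kᵢ + α·Naᵢ)].
10^(Vm/61.6) = 10^(31.4/61.6) = 3.234
So 3.234·(Kᵢ + α·Naᵢ) = Kₒ + α·Naₒ → α = (3.234·115.0 − 7.27) / (133.0 − 3.234·21.9)
α = (371.9 − 7.27) / (133.0 − 70.82) = 364.6/62.18 = 5.865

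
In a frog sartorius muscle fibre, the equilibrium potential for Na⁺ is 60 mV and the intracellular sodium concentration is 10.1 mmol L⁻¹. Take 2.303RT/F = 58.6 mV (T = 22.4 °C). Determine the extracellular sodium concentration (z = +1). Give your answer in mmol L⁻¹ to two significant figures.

110 mmol L⁻¹

Nernst: E = (58.6/1) · log₁₀([out]/[in]), so log₁₀([out]/[in]) = 60.0 × 1 / 58.6 = 1.0239.
[out]/[in] = 10^(1.0239) = 10.57.
[out] = 10.57 × 10.1 = 106.7 mmol L⁻¹.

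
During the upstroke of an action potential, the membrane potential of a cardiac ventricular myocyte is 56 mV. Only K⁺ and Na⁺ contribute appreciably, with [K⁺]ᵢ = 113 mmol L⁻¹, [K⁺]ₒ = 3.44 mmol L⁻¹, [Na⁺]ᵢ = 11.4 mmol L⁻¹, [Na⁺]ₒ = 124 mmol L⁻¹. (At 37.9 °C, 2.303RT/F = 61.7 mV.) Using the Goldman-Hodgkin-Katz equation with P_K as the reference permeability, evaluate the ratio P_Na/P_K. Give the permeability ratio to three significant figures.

28.6

Let α = P_Na/P_K. GHK: Vm = 61.7·log₁₀[(Kₒ + α·Naₒ)/(Kᵢ + α·Naᵢ)].
10^(Vm/61.7) = 10^(56.0/61.7) = 8.0838
So 8.0838·(Kᵢ + α·Naᵢ) = Kₒ + α·Naₒ → α = (8.0838·113.0 − 3.44) / (124.0 − 8.0838·11.4)
α = (913.5 − 3.44) / (124.0 − 92.16) = 910/31.84 = 28.58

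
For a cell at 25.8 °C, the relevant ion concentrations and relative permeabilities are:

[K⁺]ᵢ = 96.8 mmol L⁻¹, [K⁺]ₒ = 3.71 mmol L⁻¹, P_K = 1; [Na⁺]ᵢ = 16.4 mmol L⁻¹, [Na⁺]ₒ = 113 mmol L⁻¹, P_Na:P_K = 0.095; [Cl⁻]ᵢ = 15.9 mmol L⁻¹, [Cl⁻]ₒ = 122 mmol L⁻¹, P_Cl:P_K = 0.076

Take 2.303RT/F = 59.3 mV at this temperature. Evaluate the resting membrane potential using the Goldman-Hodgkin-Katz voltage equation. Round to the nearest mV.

Vm = 59.3 · log₁₀[(Σ P·[cation]ₒ + Σ P·[anion]ᵢ) / (Σ P·[cation]ᵢ + Σ P·[anion]ₒ)]
Numerator = 1×3.71 + 0.095×113 + 0.076×15.9 = 15.65
Denominator = 1×96.8 + 0.095×16.4 + 0.076×122 = 107.6
Vm = 59.3 · log₁₀(0.14544) = 59.3 × (-0.8373) = -49.65 mV

-50 mV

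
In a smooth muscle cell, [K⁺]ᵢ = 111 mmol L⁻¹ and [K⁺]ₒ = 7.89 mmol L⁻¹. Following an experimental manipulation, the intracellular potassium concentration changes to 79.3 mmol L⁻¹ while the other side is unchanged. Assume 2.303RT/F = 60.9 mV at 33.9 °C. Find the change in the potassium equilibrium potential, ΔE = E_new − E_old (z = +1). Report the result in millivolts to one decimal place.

8.9 mV

E_old = (60.9/1)·log₁₀(7.89/111) = -69.93 mV
E_new = (60.9/1)·log₁₀(7.89/79.3) = -61.03 mV
ΔE = -61.03 − (-69.93) = 8.89 mV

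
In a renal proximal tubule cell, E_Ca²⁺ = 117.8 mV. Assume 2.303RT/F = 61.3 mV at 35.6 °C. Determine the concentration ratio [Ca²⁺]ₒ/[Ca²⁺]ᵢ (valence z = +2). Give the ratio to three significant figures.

6970

log₁₀([out]/[in]) = E·z/(61.3) = 117.8 × 2 / 61.3 = 3.8434
[out]/[in] = 10^(3.8434) = 6973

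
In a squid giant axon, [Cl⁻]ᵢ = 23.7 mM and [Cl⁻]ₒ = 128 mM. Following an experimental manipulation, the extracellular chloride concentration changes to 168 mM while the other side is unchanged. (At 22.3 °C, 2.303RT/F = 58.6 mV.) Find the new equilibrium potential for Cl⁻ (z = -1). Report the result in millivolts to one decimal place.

-49.8 mV

After the shift: [Cl⁻]_out = 168, [Cl⁻]_in = 23.7 mM.
E_new = (58.6/-1)·log₁₀(168/23.7) = -58.60 · (0.8506) = -49.84 mV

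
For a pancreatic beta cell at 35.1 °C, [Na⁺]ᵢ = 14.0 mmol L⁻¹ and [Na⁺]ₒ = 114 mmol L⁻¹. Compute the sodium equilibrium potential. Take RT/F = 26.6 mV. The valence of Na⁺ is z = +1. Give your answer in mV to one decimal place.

E = (26.6/z) · ln([Na⁺]_out/[Na⁺]_in) with z = +1.
= (26.6/1) · ln(114/14.0) = 26.60 · ln(8.143)
= 26.60 · (2.0971) = 55.78 mV

55.8 mV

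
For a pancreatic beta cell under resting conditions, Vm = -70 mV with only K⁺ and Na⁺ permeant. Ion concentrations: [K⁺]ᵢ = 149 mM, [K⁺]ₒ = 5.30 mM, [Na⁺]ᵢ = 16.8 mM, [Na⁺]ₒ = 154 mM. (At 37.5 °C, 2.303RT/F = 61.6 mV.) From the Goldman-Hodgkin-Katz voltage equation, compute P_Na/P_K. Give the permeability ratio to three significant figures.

Let α = P_Na/P_K. GHK: Vm = 61.6·log₁₀[(Kₒ + α·Naₒ)/(Kᵢ + α·Naᵢ)].
10^(Vm/61.6) = 10^(-70.0/61.6) = 0.073053
So 0.073053·(Kᵢ + α·Naᵢ) = Kₒ + α·Naₒ → α = (0.073053·149.0 − 5.3) / (154.0 − 0.073053·16.8)
α = (10.88 − 5.3) / (154.0 − 1.227) = 5.585/152.8 = 0.03656

0.0366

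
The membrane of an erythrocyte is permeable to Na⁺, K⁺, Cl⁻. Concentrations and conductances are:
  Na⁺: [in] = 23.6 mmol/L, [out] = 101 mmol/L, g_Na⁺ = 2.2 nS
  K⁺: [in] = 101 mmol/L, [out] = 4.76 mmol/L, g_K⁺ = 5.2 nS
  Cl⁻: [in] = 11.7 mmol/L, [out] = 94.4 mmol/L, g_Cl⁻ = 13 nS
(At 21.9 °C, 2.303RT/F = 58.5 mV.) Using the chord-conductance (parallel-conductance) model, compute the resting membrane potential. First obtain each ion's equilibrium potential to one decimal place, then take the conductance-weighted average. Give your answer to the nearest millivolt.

E_Na⁺ = (58.5/1)·log₁₀(101/23.6) = 36.9 mV
E_K⁺ = (58.5/1)·log₁₀(4.76/101) = -77.6 mV
E_Cl⁻ = (58.5/-1)·log₁₀(94.4/11.7) = -53.0 mV
Vm = (Σ gᵢEᵢ)/(Σ gᵢ) = (2.2·36.9 + 5.2·-77.6 + 13·-53.0) / (2.2 + 5.2 + 13)
= -1011.34 / 20.4 = -49.58 mV

-50 mV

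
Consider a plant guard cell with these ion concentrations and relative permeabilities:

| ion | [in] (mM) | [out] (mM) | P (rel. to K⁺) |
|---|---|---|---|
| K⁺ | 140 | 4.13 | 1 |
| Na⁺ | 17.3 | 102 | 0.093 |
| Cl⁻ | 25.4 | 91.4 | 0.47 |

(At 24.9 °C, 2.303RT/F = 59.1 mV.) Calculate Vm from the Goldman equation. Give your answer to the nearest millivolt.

Vm = 59.1 · log₁₀[(Σ P·[cation]ₒ + Σ P·[anion]ᵢ) / (Σ P·[cation]ᵢ + Σ P·[anion]ₒ)]
Numerator = 1×4.13 + 0.093×102 + 0.47×25.4 = 25.55
Denominator = 1×140 + 0.093×17.3 + 0.47×91.4 = 184.6
Vm = 59.1 · log₁₀(0.13845) = 59.1 × (-0.8587) = -50.75 mV

-51 mV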